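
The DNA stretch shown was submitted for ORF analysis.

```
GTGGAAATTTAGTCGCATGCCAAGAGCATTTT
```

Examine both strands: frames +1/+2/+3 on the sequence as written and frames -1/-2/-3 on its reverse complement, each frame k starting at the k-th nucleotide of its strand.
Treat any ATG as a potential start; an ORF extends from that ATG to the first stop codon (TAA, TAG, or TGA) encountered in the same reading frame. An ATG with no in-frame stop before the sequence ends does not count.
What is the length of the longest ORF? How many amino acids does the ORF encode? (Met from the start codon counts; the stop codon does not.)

6

Reverse complement (5'→3'): AAAATGCTCTTGGCATGCGACTAAATTTCCAC
Frame +1: GTG GAA ATT TAG TCG CAT GCC AAG AGC ATT — no ATG→stop ORF.
Frame +2: TGG AAA TTT AGT CGC ATG CCA AGA GCA TTT — no ATG→stop ORF.
Frame +3: GGA AAT TTA GTC GCA TGC CAA GAG CAT TTT — no ATG→stop ORF.
Frame -1: AAA ATG CTC TTG GCA TGC GAC TAA ATT TCC — ATG at 4, stop TAA at 22 → 21 nt.
Frame -2: AAA TGC TCT TGG CAT GCG ACT AAA TTT CCA — no ATG→stop ORF.
Frame -3: AAT GCT CTT GGC ATG CGA CTA AAT TTC CAC — no ATG→stop ORF.
Longest: frame -1, positions 4–24, 21 nt = 7 codons = 6 aa. → 6 amino acids.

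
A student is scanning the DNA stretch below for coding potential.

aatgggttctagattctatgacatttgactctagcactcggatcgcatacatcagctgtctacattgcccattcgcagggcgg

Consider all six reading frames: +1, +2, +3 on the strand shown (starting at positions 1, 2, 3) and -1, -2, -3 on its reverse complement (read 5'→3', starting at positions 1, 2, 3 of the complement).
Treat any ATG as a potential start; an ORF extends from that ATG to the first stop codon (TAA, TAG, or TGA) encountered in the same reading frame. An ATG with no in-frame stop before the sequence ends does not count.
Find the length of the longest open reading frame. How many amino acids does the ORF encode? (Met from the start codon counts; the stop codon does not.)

8

Reverse complement (5'→3'): CCGCCCTGCGAATGGGCAATGTAGACAGCTGATGTATGCGATCCGAGTGCTAGAGTCAAATGTCATAGAATCTAGAACCCATT
Frame +1: AAT GGG TTC TAG ATT CTA TGA CAT TTG ACT CTA GCA CTC GGA TCG CAT ACA TCA GCT GTC TAC ATT GCC CAT TCG CAG GGC — no ATG→stop ORF.
Frame +2: ATG GGT TCT AGA TTC TAT GAC ATT TGA CTC TAG CAC TCG GAT CGC ATA CAT CAG CTG TCT ACA TTG CCC ATT CGC AGG GCG — ATG at 2, stop TGA at 26 → 27 nt.
Frame +3: TGG GTT CTA GAT TCT ATG ACA TTT GAC TCT AGC ACT CGG ATC GCA TAC ATC AGC TGT CTA CAT TGC CCA TTC GCA GGG CGG — no ATG→stop ORF.
Frame -1: CCG CCC TGC GAA TGG GCA ATG TAG ACA GCT GAT GTA TGC GAT CCG AGT GCT AGA GTC AAA TGT CAT AGA ATC TAG AAC CCA — ATG at 19, stop TAG at 22 → 6 nt.
Frame -2: CGC CCT GCG AAT GGG CAA TGT AGA CAG CTG ATG TAT GCG ATC CGA GTG CTA GAG TCA AAT GTC ATA GAA TCT AGA ACC CAT — no ATG→stop ORF.
Frame -3: GCC CTG CGA ATG GGC AAT GTA GAC AGC TGA TGT ATG CGA TCC GAG TGC TAG AGT CAA ATG TCA TAG AAT CTA GAA CCC ATT — ATG at 12, stop TGA at 30 → 21 nt; ATG at 36, stop TAG at 51 → 18 nt; ATG at 60, stop TAG at 66 → 9 nt.
Longest: frame +2, positions 2–28, 27 nt = 9 codons = 8 aa. → 8 amino acids.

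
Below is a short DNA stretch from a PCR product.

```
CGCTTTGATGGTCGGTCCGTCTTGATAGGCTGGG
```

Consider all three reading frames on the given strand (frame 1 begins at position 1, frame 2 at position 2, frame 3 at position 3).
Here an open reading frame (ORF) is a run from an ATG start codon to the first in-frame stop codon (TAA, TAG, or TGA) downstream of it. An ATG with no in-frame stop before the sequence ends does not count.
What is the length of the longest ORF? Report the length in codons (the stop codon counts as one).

6

Frame 1: CGC TTT GAT GGT CGG TCC GTC TTG ATA GGC TGG — no ATG→stop ORF.
Frame 2: GCT TTG ATG GTC GGT CCG TCT TGA TAG GCT GGG — ATG at 8, stop TGA at 23 → 18 nt.
Frame 3: CTT TGA TGG TCG GTC CGT CTT GAT AGG CTG — no ATG→stop ORF.
Longest: frame 2, positions 8–25, 18 nt = 6 codons = 5 aa. → 6 codons.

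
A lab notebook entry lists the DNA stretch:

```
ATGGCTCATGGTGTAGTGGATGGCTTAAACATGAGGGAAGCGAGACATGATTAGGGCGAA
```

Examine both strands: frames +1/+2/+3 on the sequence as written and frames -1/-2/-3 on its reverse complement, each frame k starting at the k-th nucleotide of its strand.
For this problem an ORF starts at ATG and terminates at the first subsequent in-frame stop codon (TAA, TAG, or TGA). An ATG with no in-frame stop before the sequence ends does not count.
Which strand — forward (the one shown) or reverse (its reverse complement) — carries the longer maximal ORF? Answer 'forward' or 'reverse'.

forward

Reverse complement (5'→3'): TTCGCCCTAATCATGTCTCGCTTCCCTCATGTTTAAGCCATCCACTACACCATGAGCCAT
Frame +1: ATG GCT CAT GGT GTA GTG GAT GGC TTA AAC ATG AGG GAA GCG AGA CAT GAT TAG GGC GAA — ATG at 1, stop TAG at 52 → 54 nt; ATG at 31, stop TAG at 52 → 24 nt.
Frame +2: TGG CTC ATG GTG TAG TGG ATG GCT TAA ACA TGA GGG AAG CGA GAC ATG ATT AGG GCG — ATG at 8, stop TAG at 14 → 9 nt; ATG at 20, stop TAA at 26 → 9 nt.
Frame +3: GGC TCA TGG TGT AGT GGA TGG CTT AAA CAT GAG GGA AGC GAG ACA TGA TTA GGG CGA — no ATG→stop ORF.
Frame -1: TTC GCC CTA ATC ATG TCT CGC TTC CCT CAT GTT TAA GCC ATC CAC TAC ACC ATG AGC CAT — ATG at 13, stop TAA at 34 → 24 nt.
Frame -2: TCG CCC TAA TCA TGT CTC GCT TCC CTC ATG TTT AAG CCA TCC ACT ACA CCA TGA GCC — ATG at 29, stop TGA at 53 → 27 nt.
Frame -3: CGC CCT AAT CAT GTC TCG CTT CCC TCA TGT TTA AGC CAT CCA CTA CAC CAT GAG CCA — no ATG→stop ORF.
Forward-strand max 54 nt; reverse-strand max 27 nt. The forward strand has the longer ORF.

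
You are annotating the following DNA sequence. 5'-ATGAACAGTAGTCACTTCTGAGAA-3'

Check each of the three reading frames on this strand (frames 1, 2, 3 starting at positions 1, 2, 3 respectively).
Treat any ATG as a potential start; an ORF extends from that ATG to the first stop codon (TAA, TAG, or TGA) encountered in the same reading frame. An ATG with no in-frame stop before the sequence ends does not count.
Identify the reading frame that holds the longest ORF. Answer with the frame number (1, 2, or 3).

1

Frame 1: ATG AAC AGT AGT CAC TTC TGA GAA — ATG at 1, stop TGA at 19 → 21 nt.
Frame 2: TGA ACA GTA GTC ACT TCT GAG — no ATG→stop ORF.
Frame 3: GAA CAG TAG TCA CTT CTG AGA — no ATG→stop ORF.
Longest ORF is 21 nt in frame 1 (positions 1–21).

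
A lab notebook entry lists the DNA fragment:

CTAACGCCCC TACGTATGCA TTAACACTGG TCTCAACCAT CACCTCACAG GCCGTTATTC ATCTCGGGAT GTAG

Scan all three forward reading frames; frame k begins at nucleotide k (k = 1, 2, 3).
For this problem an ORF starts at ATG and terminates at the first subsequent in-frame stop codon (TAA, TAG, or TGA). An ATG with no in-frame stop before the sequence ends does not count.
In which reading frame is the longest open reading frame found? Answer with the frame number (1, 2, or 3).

1

Frame 1: CTA ACG CCC CTA CGT ATG CAT TAA CAC TGG TCT CAA CCA TCA CCT CAC AGG CCG TTA TTC ATC TCG GGA TGT — ATG at 16, stop TAA at 22 → 9 nt.
Frame 2: TAA CGC CCC TAC GTA TGC ATT AAC ACT GGT CTC AAC CAT CAC CTC ACA GGC CGT TAT TCA TCT CGG GAT GTA — no ATG→stop ORF.
Frame 3: AAC GCC CCT ACG TAT GCA TTA ACA CTG GTC TCA ACC ATC ACC TCA CAG GCC GTT ATT CAT CTC GGG ATG TAG — ATG at 69, stop TAG at 72 → 6 nt.
Longest ORF is 9 nt in frame 1 (positions 16–24).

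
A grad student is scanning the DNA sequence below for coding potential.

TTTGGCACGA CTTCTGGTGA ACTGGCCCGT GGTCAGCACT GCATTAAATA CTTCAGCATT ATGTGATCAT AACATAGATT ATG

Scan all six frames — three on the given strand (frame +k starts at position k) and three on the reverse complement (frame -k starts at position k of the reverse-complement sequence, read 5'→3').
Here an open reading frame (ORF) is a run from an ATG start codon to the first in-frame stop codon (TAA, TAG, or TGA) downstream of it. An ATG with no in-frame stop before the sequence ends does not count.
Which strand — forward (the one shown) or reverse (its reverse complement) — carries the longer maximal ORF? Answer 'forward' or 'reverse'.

Reverse complement (5'→3'): CATAATCTATGTTATGATCACATAATGCTGAAGTATTTAATGCAGTGCTGACCACGGGCCAGTTCACCAGAAGTCGTGCCAAA
Frame +1: TTT GGC ACG ACT TCT GGT GAA CTG GCC CGT GGT CAG CAC TGC ATT AAA TAC TTC AGC ATT ATG TGA TCA TAA CAT AGA TTA — ATG at 61, stop TGA at 64 → 6 nt.
Frame +2: TTG GCA CGA CTT CTG GTG AAC TGG CCC GTG GTC AGC ACT GCA TTA AAT ACT TCA GCA TTA TGT GAT CAT AAC ATA GAT TAT — no ATG→stop ORF.
Frame +3: TGG CAC GAC TTC TGG TGA ACT GGC CCG TGG TCA GCA CTG CAT TAA ATA CTT CAG CAT TAT GTG ATC ATA ACA TAG ATT ATG — no ATG→stop ORF.
Frame -1: CAT AAT CTA TGT TAT GAT CAC ATA ATG CTG AAG TAT TTA ATG CAG TGC TGA CCA CGG GCC AGT TCA CCA GAA GTC GTG CCA — ATG at 25, stop TGA at 49 → 27 nt; ATG at 40, stop TGA at 49 → 12 nt.
Frame -2: ATA ATC TAT GTT ATG ATC ACA TAA TGC TGA AGT ATT TAA TGC AGT GCT GAC CAC GGG CCA GTT CAC CAG AAG TCG TGC CAA — ATG at 14, stop TAA at 23 → 12 nt.
Frame -3: TAA TCT ATG TTA TGA TCA CAT AAT GCT GAA GTA TTT AAT GCA GTG CTG ACC ACG GGC CAG TTC ACC AGA AGT CGT GCC AAA — ATG at 9, stop TGA at 15 → 9 nt.
Forward-strand max 6 nt; reverse-strand max 27 nt. The reverse strand has the longer ORF.

reverse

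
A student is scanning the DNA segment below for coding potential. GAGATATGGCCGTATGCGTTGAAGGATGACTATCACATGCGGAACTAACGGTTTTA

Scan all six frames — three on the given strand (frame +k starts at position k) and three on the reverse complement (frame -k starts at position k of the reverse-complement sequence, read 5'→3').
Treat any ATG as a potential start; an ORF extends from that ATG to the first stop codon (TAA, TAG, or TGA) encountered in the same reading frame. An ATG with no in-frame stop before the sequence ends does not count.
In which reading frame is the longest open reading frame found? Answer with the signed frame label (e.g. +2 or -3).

+3

Reverse complement (5'→3'): TAAAACCGTTAGTTCCGCATGTGATAGTCATCCTTCAACGCATACGGCCATATCTC
Frame +1: GAG ATA TGG CCG TAT GCG TTG AAG GAT GAC TAT CAC ATG CGG AAC TAA CGG TTT — ATG at 37, stop TAA at 46 → 12 nt.
Frame +2: AGA TAT GGC CGT ATG CGT TGA AGG ATG ACT ATC ACA TGC GGA ACT AAC GGT TTT — ATG at 14, stop TGA at 20 → 9 nt.
Frame +3: GAT ATG GCC GTA TGC GTT GAA GGA TGA CTA TCA CAT GCG GAA CTA ACG GTT TTA — ATG at 6, stop TGA at 27 → 24 nt.
Frame -1: TAA AAC CGT TAG TTC CGC ATG TGA TAG TCA TCC TTC AAC GCA TAC GGC CAT ATC — ATG at 19, stop TGA at 22 → 6 nt.
Frame -2: AAA ACC GTT AGT TCC GCA TGT GAT AGT CAT CCT TCA ACG CAT ACG GCC ATA TCT — no ATG→stop ORF.
Frame -3: AAA CCG TTA GTT CCG CAT GTG ATA GTC ATC CTT CAA CGC ATA CGG CCA TAT CTC — no ATG→stop ORF.
Longest ORF is 24 nt in frame +3 (positions 6–29).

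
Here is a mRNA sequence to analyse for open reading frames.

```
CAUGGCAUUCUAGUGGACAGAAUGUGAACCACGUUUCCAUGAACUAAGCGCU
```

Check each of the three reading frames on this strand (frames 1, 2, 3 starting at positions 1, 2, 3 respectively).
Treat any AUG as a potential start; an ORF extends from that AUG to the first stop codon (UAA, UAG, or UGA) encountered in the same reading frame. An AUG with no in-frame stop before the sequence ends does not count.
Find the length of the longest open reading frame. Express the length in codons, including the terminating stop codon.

Frame 1: CAU GGC AUU CUA GUG GAC AGA AUG UGA ACC ACG UUU CCA UGA ACU AAG CGC — AUG at 22, stop UGA at 25 → 6 nt.
Frame 2: AUG GCA UUC UAG UGG ACA GAA UGU GAA CCA CGU UUC CAU GAA CUA AGC GCU — AUG at 2, stop UAG at 11 → 12 nt.
Frame 3: UGG CAU UCU AGU GGA CAG AAU GUG AAC CAC GUU UCC AUG AAC UAA GCG — AUG at 39, stop UAA at 45 → 9 nt.
Longest: frame 2, positions 2–13, 12 nt = 4 codons = 3 aa. → 4 codons.

4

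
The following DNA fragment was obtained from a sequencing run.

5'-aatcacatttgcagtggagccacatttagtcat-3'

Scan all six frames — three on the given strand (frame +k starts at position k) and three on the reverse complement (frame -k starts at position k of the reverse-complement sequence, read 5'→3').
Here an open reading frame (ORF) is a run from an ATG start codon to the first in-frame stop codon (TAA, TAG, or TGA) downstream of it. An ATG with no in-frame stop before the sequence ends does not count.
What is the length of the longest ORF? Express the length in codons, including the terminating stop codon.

2

Reverse complement (5'→3'): ATGACTAAATGTGGCTCCACTGCAAATGTGATT
Frame +1: AAT CAC ATT TGC AGT GGA GCC ACA TTT AGT CAT — no ATG→stop ORF.
Frame +2: ATC ACA TTT GCA GTG GAG CCA CAT TTA GTC — no ATG→stop ORF.
Frame +3: TCA CAT TTG CAG TGG AGC CAC ATT TAG TCA — no ATG→stop ORF.
Frame -1: ATG ACT AAA TGT GGC TCC ACT GCA AAT GTG ATT — no ATG→stop ORF.
Frame -2: TGA CTA AAT GTG GCT CCA CTG CAA ATG TGA — ATG at 26, stop TGA at 29 → 6 nt.
Frame -3: GAC TAA ATG TGG CTC CAC TGC AAA TGT GAT — no ATG→stop ORF.
Longest: frame -2, positions 26–31, 6 nt = 2 codons = 1 aa. → 2 codons.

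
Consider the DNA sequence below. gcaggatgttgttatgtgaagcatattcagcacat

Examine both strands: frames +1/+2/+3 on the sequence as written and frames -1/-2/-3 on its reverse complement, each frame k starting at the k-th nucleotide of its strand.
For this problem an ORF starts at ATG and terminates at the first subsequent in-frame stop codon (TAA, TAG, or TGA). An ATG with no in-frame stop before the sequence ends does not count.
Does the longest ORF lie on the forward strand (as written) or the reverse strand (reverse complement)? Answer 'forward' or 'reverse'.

reverse

Reverse complement (5'→3'): ATGTGCTGAATATGCTTCACATAACAACATCCTGC
Frame +1: GCA GGA TGT TGT TAT GTG AAG CAT ATT CAG CAC — no ATG→stop ORF.
Frame +2: CAG GAT GTT GTT ATG TGA AGC ATA TTC AGC ACA — ATG at 14, stop TGA at 17 → 6 nt.
Frame +3: AGG ATG TTG TTA TGT GAA GCA TAT TCA GCA CAT — no ATG→stop ORF.
Frame -1: ATG TGC TGA ATA TGC TTC ACA TAA CAA CAT CCT — ATG at 1, stop TGA at 7 → 9 nt.
Frame -2: TGT GCT GAA TAT GCT TCA CAT AAC AAC ATC CTG — no ATG→stop ORF.
Frame -3: GTG CTG AAT ATG CTT CAC ATA ACA ACA TCC TGC — no ATG→stop ORF.
Forward-strand max 6 nt; reverse-strand max 9 nt. The reverse strand has the longer ORF.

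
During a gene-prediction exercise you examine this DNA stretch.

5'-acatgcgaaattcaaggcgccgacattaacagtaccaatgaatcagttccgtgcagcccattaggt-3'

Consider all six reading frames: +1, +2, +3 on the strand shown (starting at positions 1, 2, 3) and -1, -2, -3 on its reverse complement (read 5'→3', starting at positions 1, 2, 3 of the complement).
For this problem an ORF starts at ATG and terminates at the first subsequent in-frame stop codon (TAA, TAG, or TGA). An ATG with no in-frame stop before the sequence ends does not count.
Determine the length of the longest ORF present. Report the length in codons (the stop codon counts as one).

Reverse complement (5'→3'): ACCTAATGGGCTGCACGGAACTGATTCATTGGTACTGTTAATGTCGGCGCCTTGAATTTCGCATGT
Frame +1: ACA TGC GAA ATT CAA GGC GCC GAC ATT AAC AGT ACC AAT GAA TCA GTT CCG TGC AGC CCA TTA GGT — no ATG→stop ORF.
Frame +2: CAT GCG AAA TTC AAG GCG CCG ACA TTA ACA GTA CCA ATG AAT CAG TTC CGT GCA GCC CAT TAG — ATG at 38, stop TAG at 62 → 27 nt.
Frame +3: ATG CGA AAT TCA AGG CGC CGA CAT TAA CAG TAC CAA TGA ATC AGT TCC GTG CAG CCC ATT AGG — ATG at 3, stop TAA at 27 → 27 nt.
Frame -1: ACC TAA TGG GCT GCA CGG AAC TGA TTC ATT GGT ACT GTT AAT GTC GGC GCC TTG AAT TTC GCA TGT — no ATG→stop ORF.
Frame -2: CCT AAT GGG CTG CAC GGA ACT GAT TCA TTG GTA CTG TTA ATG TCG GCG CCT TGA ATT TCG CAT — ATG at 41, stop TGA at 53 → 15 nt.
Frame -3: CTA ATG GGC TGC ACG GAA CTG ATT CAT TGG TAC TGT TAA TGT CGG CGC CTT GAA TTT CGC ATG — ATG at 6, stop TAA at 39 → 36 nt.
Longest: frame -3, positions 6–41, 36 nt = 12 codons = 11 aa. → 12 codons.

12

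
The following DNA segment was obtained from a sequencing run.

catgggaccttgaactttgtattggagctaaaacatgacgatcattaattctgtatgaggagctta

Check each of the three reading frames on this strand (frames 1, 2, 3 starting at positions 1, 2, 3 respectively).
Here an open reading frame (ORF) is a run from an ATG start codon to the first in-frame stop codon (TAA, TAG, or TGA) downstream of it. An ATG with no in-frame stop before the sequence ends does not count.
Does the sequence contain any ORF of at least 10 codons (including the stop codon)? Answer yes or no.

no

Frame 1: CAT GGG ACC TTG AAC TTT GTA TTG GAG CTA AAA CAT GAC GAT CAT TAA TTC TGT ATG AGG AGC TTA — no ATG→stop ORF.
Frame 2: ATG GGA CCT TGA ACT TTG TAT TGG AGC TAA AAC ATG ACG ATC ATT AAT TCT GTA TGA GGA GCT — ATG at 2, stop TGA at 11 → 12 nt; ATG at 35, stop TGA at 56 → 24 nt.
Frame 3: TGG GAC CTT GAA CTT TGT ATT GGA GCT AAA ACA TGA CGA TCA TTA ATT CTG TAT GAG GAG CTT — no ATG→stop ORF.
Largest ORF found is 8 codons < 10, so no.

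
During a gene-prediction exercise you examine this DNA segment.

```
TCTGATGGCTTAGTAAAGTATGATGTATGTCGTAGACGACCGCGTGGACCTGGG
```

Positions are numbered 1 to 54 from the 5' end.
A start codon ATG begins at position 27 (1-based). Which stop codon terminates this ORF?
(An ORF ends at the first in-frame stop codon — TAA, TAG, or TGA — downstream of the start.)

Codons from position 27: ATG (27–29), TCG (30–32), TAG (33–35).
The first in-frame stop codon is TAG.

TAG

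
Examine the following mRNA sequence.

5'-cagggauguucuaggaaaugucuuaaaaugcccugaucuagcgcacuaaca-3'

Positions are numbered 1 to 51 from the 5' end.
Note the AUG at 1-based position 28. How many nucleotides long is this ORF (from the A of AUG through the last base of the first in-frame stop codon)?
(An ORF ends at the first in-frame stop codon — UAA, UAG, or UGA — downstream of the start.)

Codons from position 28: AUG (28–30), CCC (31–33), UGA (34–36).
UGA is the first in-frame stop; ORF spans 28–36, 9 nucleotides.

9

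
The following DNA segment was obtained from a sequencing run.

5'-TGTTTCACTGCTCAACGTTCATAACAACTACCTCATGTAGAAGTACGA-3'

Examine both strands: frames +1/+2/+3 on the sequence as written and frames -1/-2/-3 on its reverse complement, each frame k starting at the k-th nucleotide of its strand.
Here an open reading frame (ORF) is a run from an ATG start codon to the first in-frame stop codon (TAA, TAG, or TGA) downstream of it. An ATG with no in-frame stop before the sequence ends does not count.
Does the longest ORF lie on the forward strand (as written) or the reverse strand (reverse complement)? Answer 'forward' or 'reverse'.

Reverse complement (5'→3'): TCGTACTTCTACATGAGGTAGTTGTTATGAACGTTGAGCAGTGAAACA
Frame +1: TGT TTC ACT GCT CAA CGT TCA TAA CAA CTA CCT CAT GTA GAA GTA CGA — no ATG→stop ORF.
Frame +2: GTT TCA CTG CTC AAC GTT CAT AAC AAC TAC CTC ATG TAG AAG TAC — ATG at 35, stop TAG at 38 → 6 nt.
Frame +3: TTT CAC TGC TCA ACG TTC ATA ACA ACT ACC TCA TGT AGA AGT ACG — no ATG→stop ORF.
Frame -1: TCG TAC TTC TAC ATG AGG TAG TTG TTA TGA ACG TTG AGC AGT GAA ACA — ATG at 13, stop TAG at 19 → 9 nt.
Frame -2: CGT ACT TCT ACA TGA GGT AGT TGT TAT GAA CGT TGA GCA GTG AAA — no ATG→stop ORF.
Frame -3: GTA CTT CTA CAT GAG GTA GTT GTT ATG AAC GTT GAG CAG TGA AAC — ATG at 27, stop TGA at 42 → 18 nt.
Forward-strand max 6 nt; reverse-strand max 18 nt. The reverse strand has the longer ORF.

reverse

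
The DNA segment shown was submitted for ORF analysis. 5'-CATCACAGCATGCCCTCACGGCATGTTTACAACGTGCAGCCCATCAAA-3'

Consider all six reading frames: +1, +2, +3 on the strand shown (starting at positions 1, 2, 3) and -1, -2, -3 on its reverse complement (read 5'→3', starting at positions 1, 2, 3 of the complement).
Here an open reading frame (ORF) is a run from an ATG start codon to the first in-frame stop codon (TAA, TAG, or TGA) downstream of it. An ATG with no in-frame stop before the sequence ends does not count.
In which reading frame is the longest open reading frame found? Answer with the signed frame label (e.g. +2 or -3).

Reverse complement (5'→3'): TTTGATGGGCTGCACGTTGTAAACATGCCGTGAGGGCATGCTGTGATG
Frame +1: CAT CAC AGC ATG CCC TCA CGG CAT GTT TAC AAC GTG CAG CCC ATC AAA — no ATG→stop ORF.
Frame +2: ATC ACA GCA TGC CCT CAC GGC ATG TTT ACA ACG TGC AGC CCA TCA — no ATG→stop ORF.
Frame +3: TCA CAG CAT GCC CTC ACG GCA TGT TTA CAA CGT GCA GCC CAT CAA — no ATG→stop ORF.
Frame -1: TTT GAT GGG CTG CAC GTT GTA AAC ATG CCG TGA GGG CAT GCT GTG ATG — ATG at 25, stop TGA at 31 → 9 nt.
Frame -2: TTG ATG GGC TGC ACG TTG TAA ACA TGC CGT GAG GGC ATG CTG TGA — ATG at 5, stop TAA at 20 → 18 nt; ATG at 38, stop TGA at 44 → 9 nt.
Frame -3: TGA TGG GCT GCA CGT TGT AAA CAT GCC GTG AGG GCA TGC TGT GAT — no ATG→stop ORF.
Longest ORF is 18 nt in frame -2 (positions 5–22).

-2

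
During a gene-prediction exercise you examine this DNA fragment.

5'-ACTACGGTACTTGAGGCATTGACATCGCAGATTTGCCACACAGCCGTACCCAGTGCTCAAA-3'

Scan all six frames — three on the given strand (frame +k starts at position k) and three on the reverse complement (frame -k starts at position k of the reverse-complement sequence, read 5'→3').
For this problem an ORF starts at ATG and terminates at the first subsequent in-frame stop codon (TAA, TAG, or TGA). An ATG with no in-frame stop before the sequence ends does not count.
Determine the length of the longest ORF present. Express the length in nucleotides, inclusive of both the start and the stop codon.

24

Reverse complement (5'→3'): TTTGAGCACTGGGTACGGCTGTGTGGCAAATCTGCGATGTCAATGCCTCAAGTACCGTAGT
Frame +1: ACT ACG GTA CTT GAG GCA TTG ACA TCG CAG ATT TGC CAC ACA GCC GTA CCC AGT GCT CAA — no ATG→stop ORF.
Frame +2: CTA CGG TAC TTG AGG CAT TGA CAT CGC AGA TTT GCC ACA CAG CCG TAC CCA GTG CTC AAA — no ATG→stop ORF.
Frame +3: TAC GGT ACT TGA GGC ATT GAC ATC GCA GAT TTG CCA CAC AGC CGT ACC CAG TGC TCA — no ATG→stop ORF.
Frame -1: TTT GAG CAC TGG GTA CGG CTG TGT GGC AAA TCT GCG ATG TCA ATG CCT CAA GTA CCG TAG — ATG at 37, stop TAG at 58 → 24 nt; ATG at 43, stop TAG at 58 → 18 nt.
Frame -2: TTG AGC ACT GGG TAC GGC TGT GTG GCA AAT CTG CGA TGT CAA TGC CTC AAG TAC CGT AGT — no ATG→stop ORF.
Frame -3: TGA GCA CTG GGT ACG GCT GTG TGG CAA ATC TGC GAT GTC AAT GCC TCA AGT ACC GTA — no ATG→stop ORF.
Longest: frame -1, positions 37–60, 24 nt = 8 codons = 7 aa. → 24 nucleotides.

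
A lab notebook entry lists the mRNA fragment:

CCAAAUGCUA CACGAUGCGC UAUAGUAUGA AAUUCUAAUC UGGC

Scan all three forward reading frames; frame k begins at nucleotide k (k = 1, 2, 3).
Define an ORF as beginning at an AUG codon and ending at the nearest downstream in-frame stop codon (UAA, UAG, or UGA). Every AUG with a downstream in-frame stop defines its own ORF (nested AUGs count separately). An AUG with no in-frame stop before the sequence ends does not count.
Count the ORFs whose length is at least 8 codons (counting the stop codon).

Frame 1: CCA AAU GCU ACA CGA UGC GCU AUA GUA UGA AAU UCU AAU CUG — no AUG→stop ORF.
Frame 2: CAA AUG CUA CAC GAU GCG CUA UAG UAU GAA AUU CUA AUC UGG — AUG at 5, stop UAG at 23 → 21 nt.
Frame 3: AAA UGC UAC ACG AUG CGC UAU AGU AUG AAA UUC UAA UCU GGC — AUG at 15, stop UAA at 36 → 24 nt; AUG at 27, stop UAA at 36 → 12 nt.
ORFs ≥ 8 codons: frame 3 15–38 (8 codons). Count = 1.

1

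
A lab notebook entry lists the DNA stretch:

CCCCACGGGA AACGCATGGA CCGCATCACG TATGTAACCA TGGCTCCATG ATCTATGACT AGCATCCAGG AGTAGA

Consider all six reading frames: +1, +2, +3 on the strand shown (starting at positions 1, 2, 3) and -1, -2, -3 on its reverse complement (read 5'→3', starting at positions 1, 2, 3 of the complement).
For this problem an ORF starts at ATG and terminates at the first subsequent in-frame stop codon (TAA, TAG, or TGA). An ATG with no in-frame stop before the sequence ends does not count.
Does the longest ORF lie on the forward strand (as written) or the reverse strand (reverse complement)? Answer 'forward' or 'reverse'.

forward

Reverse complement (5'→3'): TCTACTCCTGGATGCTAGTCATAGATCATGGAGCCATGGTTACATACGTGATGCGGTCCATGCGTTTCCCGTGGGG
Frame +1: CCC CAC GGG AAA CGC ATG GAC CGC ATC ACG TAT GTA ACC ATG GCT CCA TGA TCT ATG ACT AGC ATC CAG GAG TAG — ATG at 16, stop TGA at 49 → 36 nt; ATG at 40, stop TGA at 49 → 12 nt; ATG at 55, stop TAG at 73 → 21 nt.
Frame +2: CCC ACG GGA AAC GCA TGG ACC GCA TCA CGT ATG TAA CCA TGG CTC CAT GAT CTA TGA CTA GCA TCC AGG AGT AGA — ATG at 32, stop TAA at 35 → 6 nt.
Frame +3: CCA CGG GAA ACG CAT GGA CCG CAT CAC GTA TGT AAC CAT GGC TCC ATG ATC TAT GAC TAG CAT CCA GGA GTA — ATG at 48, stop TAG at 60 → 15 nt.
Frame -1: TCT ACT CCT GGA TGC TAG TCA TAG ATC ATG GAG CCA TGG TTA CAT ACG TGA TGC GGT CCA TGC GTT TCC CGT GGG — ATG at 28, stop TGA at 49 → 24 nt.
Frame -2: CTA CTC CTG GAT GCT AGT CAT AGA TCA TGG AGC CAT GGT TAC ATA CGT GAT GCG GTC CAT GCG TTT CCC GTG GGG — no ATG→stop ORF.
Frame -3: TAC TCC TGG ATG CTA GTC ATA GAT CAT GGA GCC ATG GTT ACA TAC GTG ATG CGG TCC ATG CGT TTC CCG TGG — no ATG→stop ORF.
Forward-strand max 36 nt; reverse-strand max 24 nt. The forward strand has the longer ORF.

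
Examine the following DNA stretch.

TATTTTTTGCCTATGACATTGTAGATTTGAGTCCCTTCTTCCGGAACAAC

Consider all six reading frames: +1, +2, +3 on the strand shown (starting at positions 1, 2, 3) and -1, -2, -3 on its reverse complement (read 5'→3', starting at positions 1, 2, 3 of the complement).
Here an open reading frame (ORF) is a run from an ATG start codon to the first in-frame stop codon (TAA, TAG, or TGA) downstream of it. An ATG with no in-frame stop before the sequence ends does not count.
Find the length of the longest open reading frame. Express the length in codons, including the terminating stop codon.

4

Reverse complement (5'→3'): GTTGTTCCGGAAGAAGGGACTCAAATCTACAATGTCATAGGCAAAAAATA
Frame +1: TAT TTT TTG CCT ATG ACA TTG TAG ATT TGA GTC CCT TCT TCC GGA ACA — ATG at 13, stop TAG at 22 → 12 nt.
Frame +2: ATT TTT TGC CTA TGA CAT TGT AGA TTT GAG TCC CTT CTT CCG GAA CAA — no ATG→stop ORF.
Frame +3: TTT TTT GCC TAT GAC ATT GTA GAT TTG AGT CCC TTC TTC CGG AAC AAC — no ATG→stop ORF.
Frame -1: GTT GTT CCG GAA GAA GGG ACT CAA ATC TAC AAT GTC ATA GGC AAA AAA — no ATG→stop ORF.
Frame -2: TTG TTC CGG AAG AAG GGA CTC AAA TCT ACA ATG TCA TAG GCA AAA AAT — ATG at 32, stop TAG at 38 → 9 nt.
Frame -3: TGT TCC GGA AGA AGG GAC TCA AAT CTA CAA TGT CAT AGG CAA AAA ATA — no ATG→stop ORF.
Longest: frame +1, positions 13–24, 12 nt = 4 codons = 3 aa. → 4 codons.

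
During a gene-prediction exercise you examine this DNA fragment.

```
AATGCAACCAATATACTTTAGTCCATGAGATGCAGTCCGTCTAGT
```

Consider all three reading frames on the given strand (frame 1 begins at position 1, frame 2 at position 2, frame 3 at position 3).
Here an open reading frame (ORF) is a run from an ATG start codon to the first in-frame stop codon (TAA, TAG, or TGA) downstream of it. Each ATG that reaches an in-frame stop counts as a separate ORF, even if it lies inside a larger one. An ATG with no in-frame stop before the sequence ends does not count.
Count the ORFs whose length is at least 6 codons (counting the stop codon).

Frame 1: AAT GCA ACC AAT ATA CTT TAG TCC ATG AGA TGC AGT CCG TCT AGT — no ATG→stop ORF.
Frame 2: ATG CAA CCA ATA TAC TTT AGT CCA TGA GAT GCA GTC CGT CTA — ATG at 2, stop TGA at 26 → 27 nt.
Frame 3: TGC AAC CAA TAT ACT TTA GTC CAT GAG ATG CAG TCC GTC TAG — ATG at 30, stop TAG at 42 → 15 nt.
ORFs ≥ 6 codons: frame 2 2–28 (9 codons). Count = 1.

1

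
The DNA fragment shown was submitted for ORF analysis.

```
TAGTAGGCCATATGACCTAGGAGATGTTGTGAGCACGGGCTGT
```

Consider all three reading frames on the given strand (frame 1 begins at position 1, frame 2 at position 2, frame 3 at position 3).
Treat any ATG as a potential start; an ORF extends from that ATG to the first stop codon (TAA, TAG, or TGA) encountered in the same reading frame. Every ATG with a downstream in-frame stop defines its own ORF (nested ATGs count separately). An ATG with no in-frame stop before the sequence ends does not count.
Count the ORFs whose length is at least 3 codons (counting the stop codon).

2

Frame 1: TAG TAG GCC ATA TGA CCT AGG AGA TGT TGT GAG CAC GGG CTG — no ATG→stop ORF.
Frame 2: AGT AGG CCA TAT GAC CTA GGA GAT GTT GTG AGC ACG GGC TGT — no ATG→stop ORF.
Frame 3: GTA GGC CAT ATG ACC TAG GAG ATG TTG TGA GCA CGG GCT — ATG at 12, stop TAG at 18 → 9 nt; ATG at 24, stop TGA at 30 → 9 nt.
ORFs ≥ 3 codons: frame 3 12–20 (3 codons), frame 3 24–32 (3 codons). Count = 2.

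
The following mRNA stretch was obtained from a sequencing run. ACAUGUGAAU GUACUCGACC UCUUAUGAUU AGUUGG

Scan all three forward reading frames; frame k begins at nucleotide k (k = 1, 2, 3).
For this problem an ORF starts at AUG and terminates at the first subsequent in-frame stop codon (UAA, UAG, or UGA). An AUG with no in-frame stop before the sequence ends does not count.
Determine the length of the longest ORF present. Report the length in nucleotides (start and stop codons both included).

24

Frame 1: ACA UGU GAA UGU ACU CGA CCU CUU AUG AUU AGU UGG — no AUG→stop ORF.
Frame 2: CAU GUG AAU GUA CUC GAC CUC UUA UGA UUA GUU — no AUG→stop ORF.
Frame 3: AUG UGA AUG UAC UCG ACC UCU UAU GAU UAG UUG — AUG at 3, stop UGA at 6 → 6 nt; AUG at 9, stop UAG at 30 → 24 nt.
Longest: frame 3, positions 9–32, 24 nt = 8 codons = 7 aa. → 24 nucleotides.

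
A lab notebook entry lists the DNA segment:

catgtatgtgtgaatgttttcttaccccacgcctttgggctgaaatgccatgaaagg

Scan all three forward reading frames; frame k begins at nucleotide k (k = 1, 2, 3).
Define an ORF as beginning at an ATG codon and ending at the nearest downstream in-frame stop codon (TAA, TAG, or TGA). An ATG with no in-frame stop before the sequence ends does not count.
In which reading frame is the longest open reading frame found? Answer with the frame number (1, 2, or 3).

Frame 1: CAT GTA TGT GTG AAT GTT TTC TTA CCC CAC GCC TTT GGG CTG AAA TGC CAT GAA AGG — no ATG→stop ORF.
Frame 2: ATG TAT GTG TGA ATG TTT TCT TAC CCC ACG CCT TTG GGC TGA AAT GCC ATG AAA — ATG at 2, stop TGA at 11 → 12 nt; ATG at 14, stop TGA at 41 → 30 nt.
Frame 3: TGT ATG TGT GAA TGT TTT CTT ACC CCA CGC CTT TGG GCT GAA ATG CCA TGA AAG — ATG at 6, stop TGA at 51 → 48 nt; ATG at 45, stop TGA at 51 → 9 nt.
Longest ORF is 48 nt in frame 3 (positions 6–53).

3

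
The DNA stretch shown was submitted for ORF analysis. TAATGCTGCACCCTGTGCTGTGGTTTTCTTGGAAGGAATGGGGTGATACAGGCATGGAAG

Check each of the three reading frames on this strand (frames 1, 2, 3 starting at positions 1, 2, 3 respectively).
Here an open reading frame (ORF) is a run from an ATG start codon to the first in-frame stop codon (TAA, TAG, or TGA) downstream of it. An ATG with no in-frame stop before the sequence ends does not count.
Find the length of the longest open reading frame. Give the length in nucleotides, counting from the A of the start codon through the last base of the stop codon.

9

Frame 1: TAA TGC TGC ACC CTG TGC TGT GGT TTT CTT GGA AGG AAT GGG GTG ATA CAG GCA TGG AAG — no ATG→stop ORF.
Frame 2: AAT GCT GCA CCC TGT GCT GTG GTT TTC TTG GAA GGA ATG GGG TGA TAC AGG CAT GGA — ATG at 38, stop TGA at 44 → 9 nt.
Frame 3: ATG CTG CAC CCT GTG CTG TGG TTT TCT TGG AAG GAA TGG GGT GAT ACA GGC ATG GAA — no ATG→stop ORF.
Longest: frame 2, positions 38–46, 9 nt = 3 codons = 2 aa. → 9 nucleotides.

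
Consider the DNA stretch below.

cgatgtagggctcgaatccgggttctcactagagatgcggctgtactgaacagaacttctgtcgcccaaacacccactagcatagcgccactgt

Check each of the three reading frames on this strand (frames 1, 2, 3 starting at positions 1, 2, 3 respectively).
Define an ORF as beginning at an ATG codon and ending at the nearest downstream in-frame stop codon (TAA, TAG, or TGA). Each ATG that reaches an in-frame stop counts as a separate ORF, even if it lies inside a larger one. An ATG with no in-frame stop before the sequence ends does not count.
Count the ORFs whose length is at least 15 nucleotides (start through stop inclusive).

Frame 1: CGA TGT AGG GCT CGA ATC CGG GTT CTC ACT AGA GAT GCG GCT GTA CTG AAC AGA ACT TCT GTC GCC CAA ACA CCC ACT AGC ATA GCG CCA CTG — no ATG→stop ORF.
Frame 2: GAT GTA GGG CTC GAA TCC GGG TTC TCA CTA GAG ATG CGG CTG TAC TGA ACA GAA CTT CTG TCG CCC AAA CAC CCA CTA GCA TAG CGC CAC TGT — ATG at 35, stop TGA at 47 → 15 nt.
Frame 3: ATG TAG GGC TCG AAT CCG GGT TCT CAC TAG AGA TGC GGC TGT ACT GAA CAG AAC TTC TGT CGC CCA AAC ACC CAC TAG CAT AGC GCC ACT — ATG at 3, stop TAG at 6 → 6 nt.
ORFs ≥ 15 nucleotides: frame 2 35–49 (15 nucleotides). Count = 1.

1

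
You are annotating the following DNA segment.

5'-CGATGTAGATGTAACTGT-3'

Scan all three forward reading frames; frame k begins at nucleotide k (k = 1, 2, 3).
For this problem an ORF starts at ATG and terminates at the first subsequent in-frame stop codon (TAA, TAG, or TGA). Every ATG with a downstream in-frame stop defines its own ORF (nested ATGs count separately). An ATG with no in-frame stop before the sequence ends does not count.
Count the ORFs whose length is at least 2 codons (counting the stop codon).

Frame 1: CGA TGT AGA TGT AAC TGT — no ATG→stop ORF.
Frame 2: GAT GTA GAT GTA ACT — no ATG→stop ORF.
Frame 3: ATG TAG ATG TAA CTG — ATG at 3, stop TAG at 6 → 6 nt; ATG at 9, stop TAA at 12 → 6 nt.
ORFs ≥ 2 codons: frame 3 3–8 (2 codons), frame 3 9–14 (2 codons). Count = 2.

2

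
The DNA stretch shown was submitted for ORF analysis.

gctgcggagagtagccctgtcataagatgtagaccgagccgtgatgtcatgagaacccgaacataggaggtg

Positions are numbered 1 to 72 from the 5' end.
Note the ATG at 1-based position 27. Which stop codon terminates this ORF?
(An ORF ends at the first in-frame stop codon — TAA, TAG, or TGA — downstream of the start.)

Codons from position 27: ATG (27–29), TAG (30–32).
The first in-frame stop codon is TAG.

TAG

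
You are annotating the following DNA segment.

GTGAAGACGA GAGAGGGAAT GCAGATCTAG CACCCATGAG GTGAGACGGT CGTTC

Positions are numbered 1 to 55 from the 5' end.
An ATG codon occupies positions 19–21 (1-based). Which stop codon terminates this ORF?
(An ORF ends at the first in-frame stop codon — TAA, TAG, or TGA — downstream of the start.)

Codons from position 19: ATG (19–21), CAG (22–24), ATC (25–27), TAG (28–30).
The first in-frame stop codon is TAG.

TAG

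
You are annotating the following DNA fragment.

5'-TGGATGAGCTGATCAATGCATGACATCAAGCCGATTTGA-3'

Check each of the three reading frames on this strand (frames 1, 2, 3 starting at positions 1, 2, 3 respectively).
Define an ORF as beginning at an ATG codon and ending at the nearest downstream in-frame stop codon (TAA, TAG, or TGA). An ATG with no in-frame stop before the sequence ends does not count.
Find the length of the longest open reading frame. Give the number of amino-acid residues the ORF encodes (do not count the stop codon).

7

Frame 1: TGG ATG AGC TGA TCA ATG CAT GAC ATC AAG CCG ATT TGA — ATG at 4, stop TGA at 10 → 9 nt; ATG at 16, stop TGA at 37 → 24 nt.
Frame 2: GGA TGA GCT GAT CAA TGC ATG ACA TCA AGC CGA TTT — no ATG→stop ORF.
Frame 3: GAT GAG CTG ATC AAT GCA TGA CAT CAA GCC GAT TTG — no ATG→stop ORF.
Longest: frame 1, positions 16–39, 24 nt = 8 codons = 7 aa. → 7 amino acids.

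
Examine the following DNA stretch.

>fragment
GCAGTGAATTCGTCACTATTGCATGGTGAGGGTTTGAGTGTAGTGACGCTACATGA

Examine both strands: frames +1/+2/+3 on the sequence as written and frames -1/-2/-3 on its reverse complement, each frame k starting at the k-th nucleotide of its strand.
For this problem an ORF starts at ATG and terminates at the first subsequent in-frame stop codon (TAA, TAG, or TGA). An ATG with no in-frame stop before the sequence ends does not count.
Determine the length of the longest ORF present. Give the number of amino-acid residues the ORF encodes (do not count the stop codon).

Reverse complement (5'→3'): TCATGTAGCGTCACTACACTCAAACCCTCACCATGCAATAGTGACGAATTCACTGC
Frame +1: GCA GTG AAT TCG TCA CTA TTG CAT GGT GAG GGT TTG AGT GTA GTG ACG CTA CAT — no ATG→stop ORF.
Frame +2: CAG TGA ATT CGT CAC TAT TGC ATG GTG AGG GTT TGA GTG TAG TGA CGC TAC ATG — ATG at 23, stop TGA at 35 → 15 nt.
Frame +3: AGT GAA TTC GTC ACT ATT GCA TGG TGA GGG TTT GAG TGT AGT GAC GCT ACA TGA — no ATG→stop ORF.
Frame -1: TCA TGT AGC GTC ACT ACA CTC AAA CCC TCA CCA TGC AAT AGT GAC GAA TTC ACT — no ATG→stop ORF.
Frame -2: CAT GTA GCG TCA CTA CAC TCA AAC CCT CAC CAT GCA ATA GTG ACG AAT TCA CTG — no ATG→stop ORF.
Frame -3: ATG TAG CGT CAC TAC ACT CAA ACC CTC ACC ATG CAA TAG TGA CGA ATT CAC TGC — ATG at 3, stop TAG at 6 → 6 nt; ATG at 33, stop TAG at 39 → 9 nt.
Longest: frame +2, positions 23–37, 15 nt = 5 codons = 4 aa. → 4 amino acids.

4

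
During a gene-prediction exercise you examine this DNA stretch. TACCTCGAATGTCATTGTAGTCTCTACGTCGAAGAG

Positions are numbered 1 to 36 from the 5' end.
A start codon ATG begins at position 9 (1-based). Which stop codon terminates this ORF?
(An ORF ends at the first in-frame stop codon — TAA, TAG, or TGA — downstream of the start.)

TAG

Codons from position 9: ATG (9–11), TCA (12–14), TTG (15–17), TAG (18–20).
The first in-frame stop codon is TAG.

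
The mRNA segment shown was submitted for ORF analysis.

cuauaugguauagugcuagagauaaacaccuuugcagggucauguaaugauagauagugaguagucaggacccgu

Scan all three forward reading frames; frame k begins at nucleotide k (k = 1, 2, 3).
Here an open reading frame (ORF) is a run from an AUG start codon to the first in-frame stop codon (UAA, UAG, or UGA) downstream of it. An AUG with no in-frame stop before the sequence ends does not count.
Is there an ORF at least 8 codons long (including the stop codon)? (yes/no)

Frame 1: CUA UAU GGU AUA GUG CUA GAG AUA AAC ACC UUU GCA GGG UCA UGU AAU GAU AGA UAG UGA GUA GUC AGG ACC CGU — no AUG→stop ORF.
Frame 2: UAU AUG GUA UAG UGC UAG AGA UAA ACA CCU UUG CAG GGU CAU GUA AUG AUA GAU AGU GAG UAG UCA GGA CCC — AUG at 5, stop UAG at 11 → 9 nt; AUG at 47, stop UAG at 62 → 18 nt.
Frame 3: AUA UGG UAU AGU GCU AGA GAU AAA CAC CUU UGC AGG GUC AUG UAA UGA UAG AUA GUG AGU AGU CAG GAC CCG — AUG at 42, stop UAA at 45 → 6 nt.
Largest ORF found is 6 codons < 8, so no.

no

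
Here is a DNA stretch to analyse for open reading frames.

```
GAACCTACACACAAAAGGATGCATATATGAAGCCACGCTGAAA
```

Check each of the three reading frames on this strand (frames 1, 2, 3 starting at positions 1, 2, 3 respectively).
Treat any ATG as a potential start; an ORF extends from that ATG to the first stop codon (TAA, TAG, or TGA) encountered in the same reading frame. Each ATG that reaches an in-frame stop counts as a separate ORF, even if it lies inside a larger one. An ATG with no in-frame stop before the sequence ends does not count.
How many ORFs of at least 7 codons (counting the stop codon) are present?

0

Frame 1: GAA CCT ACA CAC AAA AGG ATG CAT ATA TGA AGC CAC GCT GAA — ATG at 19, stop TGA at 28 → 12 nt.
Frame 2: AAC CTA CAC ACA AAA GGA TGC ATA TAT GAA GCC ACG CTG AAA — no ATG→stop ORF.
Frame 3: ACC TAC ACA CAA AAG GAT GCA TAT ATG AAG CCA CGC TGA — ATG at 27, stop TGA at 39 → 15 nt.
No ORF reaches 7 codons. Count = 0.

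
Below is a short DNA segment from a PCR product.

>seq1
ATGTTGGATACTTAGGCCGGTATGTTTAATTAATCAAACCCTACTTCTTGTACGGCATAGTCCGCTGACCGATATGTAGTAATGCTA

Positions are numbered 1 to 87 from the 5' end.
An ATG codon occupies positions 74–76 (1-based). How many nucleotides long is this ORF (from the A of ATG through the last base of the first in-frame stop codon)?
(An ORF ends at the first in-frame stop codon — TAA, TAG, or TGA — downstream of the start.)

6

Codons from position 74: ATG (74–76), TAG (77–79).
TAG is the first in-frame stop; ORF spans 74–79, 6 nucleotides.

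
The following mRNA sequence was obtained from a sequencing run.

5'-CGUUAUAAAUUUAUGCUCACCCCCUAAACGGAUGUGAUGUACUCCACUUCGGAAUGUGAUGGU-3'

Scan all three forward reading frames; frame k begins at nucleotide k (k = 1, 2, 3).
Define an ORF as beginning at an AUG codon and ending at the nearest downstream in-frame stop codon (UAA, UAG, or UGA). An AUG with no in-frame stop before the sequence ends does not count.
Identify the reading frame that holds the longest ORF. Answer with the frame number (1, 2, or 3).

1

Frame 1: CGU UAU AAA UUU AUG CUC ACC CCC UAA ACG GAU GUG AUG UAC UCC ACU UCG GAA UGU GAU GGU — AUG at 13, stop UAA at 25 → 15 nt.
Frame 2: GUU AUA AAU UUA UGC UCA CCC CCU AAA CGG AUG UGA UGU ACU CCA CUU CGG AAU GUG AUG — AUG at 32, stop UGA at 35 → 6 nt.
Frame 3: UUA UAA AUU UAU GCU CAC CCC CUA AAC GGA UGU GAU GUA CUC CAC UUC GGA AUG UGA UGG — AUG at 54, stop UGA at 57 → 6 nt.
Longest ORF is 15 nt in frame 1 (positions 13–27).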